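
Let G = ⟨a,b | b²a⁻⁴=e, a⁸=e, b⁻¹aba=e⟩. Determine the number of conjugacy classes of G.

The conjugacy classes (representative and size) are:
  [e] (size 1), [a⁷] (size 2), [a⁶] (size 2), [a³] (size 2), [a⁴] (size 1), [a²b⁻¹] (size 4), [a³b⁻¹] (size 4).
Class equation: 1 + 2 + 2 + 2 + 1 + 4 + 4 = 16 = |G|. So G has 7 conjugacy classes.

Answer: 7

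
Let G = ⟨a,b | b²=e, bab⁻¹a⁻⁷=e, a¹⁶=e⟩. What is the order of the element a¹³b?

Compute successive powers until reaching e:
  (a¹³b)¹ = a¹³b, (a¹³b)² = a⁸, (a¹³b)³ = a⁵b, (a¹³b)⁴ = e.
The smallest positive k with (a¹³b)ᵏ = e is 4.

Answer: 4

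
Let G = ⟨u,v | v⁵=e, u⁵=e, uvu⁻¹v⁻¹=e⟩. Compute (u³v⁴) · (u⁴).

Compute (u³v⁴) · (u⁴) by multiplying left to right and reducing via the relations at each step:
  (u³v⁴) · u⁴ = u²v⁴

Answer: u²v⁴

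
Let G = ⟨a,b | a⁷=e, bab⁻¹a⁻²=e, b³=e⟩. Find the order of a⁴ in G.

Compute successive powers until reaching e:
  (a⁴)¹ = a⁴, (a⁴)² = a, (a⁴)³ = a⁵, (a⁴)⁴ = a², (a⁴)⁵ = a⁶, (a⁴)⁶ = a³, (a⁴)⁷ = e.
The smallest positive k with (a⁴)ᵏ = e is 7.

Answer: 7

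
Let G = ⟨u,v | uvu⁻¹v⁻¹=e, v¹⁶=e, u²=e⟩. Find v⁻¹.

The order of v is 16 (smallest k with vᵏ = e), so v⁻¹ = v¹⁵ = v¹⁵.
Check: v · (v¹⁵) → v · v¹⁵ = e, giving e as required.

Answer: v¹⁵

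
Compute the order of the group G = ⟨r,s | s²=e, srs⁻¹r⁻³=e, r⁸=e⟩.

Enumerate words in the generators, reducing via the relations: the distinct elements are
  {e, r, s, rs, r², r³, r⁴, r⁵, r⁶, r⁷, r²s, r³s, r⁴s, r⁵s, r⁶s, r⁷s}.
No further products give new elements, so |G| = 16.

Answer: 16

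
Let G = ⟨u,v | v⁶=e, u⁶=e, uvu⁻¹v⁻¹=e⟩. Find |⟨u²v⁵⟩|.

|⟨u²v⁵⟩| equals the order of u²v⁵. Compute successive powers until reaching e:
  (u²v⁵)¹ = u²v⁵, (u²v⁵)² = u⁴v⁴, (u²v⁵)³ = v³, (u²v⁵)⁴ = u²v², (u²v⁵)⁵ = u⁴v, (u²v⁵)⁶ = e.
The smallest positive k with (u²v⁵)ᵏ = e is 6, so |⟨u²v⁵⟩| = 6.

Answer: 6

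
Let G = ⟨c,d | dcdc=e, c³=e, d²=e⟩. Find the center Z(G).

An element z ∈ Z(G) iff z commutes with every generator.
For example e is central: e·c = c = c·e; e·d = d = d·e.
Whereas c ∉ Z(G) since c·d = cd ≠ c²d = d·c.
Checking each of the 6 elements this way gives Z(G) = {e}, of order 1.

Answer: {e}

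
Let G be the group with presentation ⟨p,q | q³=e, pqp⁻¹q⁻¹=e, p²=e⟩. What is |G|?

Enumerate words in the generators, reducing via the relations: the distinct elements are
  {e, p, q, pq, q², pq²}.
No further products give new elements, so |G| = 6.

Answer: 6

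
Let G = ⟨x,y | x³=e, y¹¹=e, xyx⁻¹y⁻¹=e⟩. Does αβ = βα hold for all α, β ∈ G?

Each pair of generators commutes: x·y = xy = y·x. Since the generators pairwise commute, every element of G commutes with every other, so G is abelian.

Answer: Yes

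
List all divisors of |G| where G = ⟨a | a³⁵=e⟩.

|G| = 35 = 5 · 7. By Lagrange's theorem the order of any subgroup divides 35; the divisors of 35 are 1, 5, 7, 35.

Answer: 1, 5, 7, 35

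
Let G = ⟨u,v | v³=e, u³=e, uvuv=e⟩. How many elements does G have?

Enumerate words in the generators, reducing via the relations: the distinct elements are
  {e, u, v, uv, u², v², uv², u²v, vu², v²u, uv²u, u²v²}.
No further products give new elements, so |G| = 12.

Answer: 12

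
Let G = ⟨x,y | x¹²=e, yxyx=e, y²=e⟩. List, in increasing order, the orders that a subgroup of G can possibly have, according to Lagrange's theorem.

|G| = 24 = 2³ · 3. By Lagrange's theorem the order of any subgroup divides 24; the divisors of 24 are 1, 2, 3, 4, 6, 8, 12, 24.

Answer: 1, 2, 3, 4, 6, 8, 12, 24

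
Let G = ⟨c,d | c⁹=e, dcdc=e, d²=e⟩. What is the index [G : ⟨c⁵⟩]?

First find ord(c⁵) by computing successive powers:
  (c⁵)¹ = c⁵, (c⁵)² = c, (c⁵)³ = c⁶, (c⁵)⁴ = c², (c⁵)⁵ = c⁷, (c⁵)⁶ = c³, (c⁵)⁷ = c⁸, (c⁵)⁸ = c⁴, (c⁵)⁹ = e.
So |⟨c⁵⟩| = ord(c⁵) = 9. With |G| = 18, by Lagrange [G : ⟨c⁵⟩] = 18/9 = 2.

Answer: 2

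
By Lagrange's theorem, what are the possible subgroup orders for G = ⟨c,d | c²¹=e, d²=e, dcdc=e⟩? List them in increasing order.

|G| = 42 = 2 · 3 · 7. By Lagrange's theorem the order of any subgroup divides 42; the divisors of 42 are 1, 2, 3, 6, 7, 14, 21, 42.

Answer: 1, 2, 3, 6, 7, 14, 21, 42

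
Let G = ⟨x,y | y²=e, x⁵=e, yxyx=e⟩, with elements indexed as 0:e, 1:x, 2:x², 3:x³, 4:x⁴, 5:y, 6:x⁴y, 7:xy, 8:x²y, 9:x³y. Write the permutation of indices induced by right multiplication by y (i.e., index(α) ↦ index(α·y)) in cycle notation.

(0 5)(1 7)(2 8)(3 9)(4 6)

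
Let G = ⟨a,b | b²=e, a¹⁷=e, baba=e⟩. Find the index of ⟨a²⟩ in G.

First find ord(a²) by computing successive powers:
  (a²)¹ = a², (a²)² = a⁴, (a²)³ = a⁶, (a²)⁴ = a⁸, (a²)⁵ = a¹⁰, (a²)⁶ = a¹², (a²)⁷ = a¹⁴, (a²)⁸ = a¹⁶, (a²)⁹ = a, (a²)¹⁰ = a³, (a²)¹¹ = a⁵, (a²)¹² = a⁷, (a²)¹³ = a⁹, (a²)¹⁴ = a¹¹, (a²)¹⁵ = a¹³, (a²)¹⁶ = a¹⁵, (a²)¹⁷ = e.
So |⟨a²⟩| = ord(a²) = 17. With |G| = 34, by Lagrange [G : ⟨a²⟩] = 34/17 = 2.

Answer: 2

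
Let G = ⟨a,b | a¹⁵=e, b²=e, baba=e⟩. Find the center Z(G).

An element z ∈ Z(G) iff z commutes with every generator.
For example e is central: e·a = a = a·e; e·b = b = b·e.
Whereas a ∉ Z(G) since a·b = ab ≠ a¹⁴b = b·a.
Checking each of the 30 elements this way gives Z(G) = {e}, of order 1.

Answer: {e}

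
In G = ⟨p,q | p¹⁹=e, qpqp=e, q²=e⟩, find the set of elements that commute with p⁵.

⟨p⁵⟩ ⊆ C_G(p⁵) since powers of p⁵ commute with p⁵; so |C_G(p⁵)| ≥ |⟨p⁵⟩| = 19.
By orbit–stabilizer, |C_G(p⁵)| = |G| / |conj. class of p⁵| = 38 / 2 = 19.
The 19 elements commuting with p⁵ are {e, p, p², p³, p⁴, p⁵, p⁶, p⁷, p⁸, p⁹, p¹⁰, p¹¹, p¹², p¹³, p¹⁴, p¹⁵, p¹⁶, p¹⁷, p¹⁸}.

Answer: {e, p, p², p³, p⁴, p⁵, p⁶, p⁷, p⁸, p⁹, p¹⁰, p¹¹, p¹², p¹³, p¹⁴, p¹⁵, p¹⁶, p¹⁷, p¹⁸}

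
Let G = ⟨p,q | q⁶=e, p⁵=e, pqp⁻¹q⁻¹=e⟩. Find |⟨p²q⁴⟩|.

|⟨p²q⁴⟩| equals the order of p²q⁴. Compute successive powers until reaching e:
  (p²q⁴)¹ = p²q⁴, (p²q⁴)² = p⁴q², (p²q⁴)³ = p, (p²q⁴)⁴ = p³q⁴, (p²q⁴)⁵ = q², (p²q⁴)⁶ = p², (p²q⁴)⁷ = p⁴q⁴, (p²q⁴)⁸ = pq², (p²q⁴)⁹ = p³, (p²q⁴)¹⁰ = q⁴, (p²q⁴)¹¹ = p²q², (p²q⁴)¹² = p⁴, (p²q⁴)¹³ = pq⁴, (p²q⁴)¹⁴ = p³q², (p²q⁴)¹⁵ = e.
The smallest positive k with (p²q⁴)ᵏ = e is 15, so |⟨p²q⁴⟩| = 15.

Answer: 15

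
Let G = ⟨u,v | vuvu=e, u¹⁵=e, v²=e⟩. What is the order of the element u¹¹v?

Compute successive powers until reaching e:
  (u¹¹v)¹ = u¹¹v, (u¹¹v)² = e.
The smallest positive k with (u¹¹v)ᵏ = e is 2.

Answer: 2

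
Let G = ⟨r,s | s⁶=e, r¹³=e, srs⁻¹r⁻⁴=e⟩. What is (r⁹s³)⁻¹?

The order of (r⁹s³) is 2 (smallest k with (r⁹s³)ᵏ = e), so (r⁹s³)⁻¹ = (r⁹s³)¹ = r⁹s³.
Check: (r⁹s³) · (r⁹s³) → (r⁹s³) · r⁹ = s³;   (s³) · s³ = e, giving e as required.

Answer: r⁹s³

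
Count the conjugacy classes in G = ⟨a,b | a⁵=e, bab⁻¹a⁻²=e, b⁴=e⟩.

The conjugacy classes (representative and size) are:
  [e] (size 1), [a⁴] (size 4), [a²b] (size 5), [b²] (size 5), [a³b³] (size 5).
Class equation: 1 + 4 + 5 + 5 + 5 = 20 = |G|. So G has 5 conjugacy classes.

Answer: 5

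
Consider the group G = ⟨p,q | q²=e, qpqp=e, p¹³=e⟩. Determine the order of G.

Enumerate words in the generators, reducing via the relations: the distinct elements are
  {e, p, q, pq, p², p³, p⁴, p⁵, p⁶, p⁷, p⁸, p⁹, p²q, p³q, p¹², p¹¹, p¹⁰, p⁴q, p⁵q, p⁶q, p⁷q, p⁸q, p⁹q, p¹²q, p¹¹q, p¹⁰q}.
No further products give new elements, so |G| = 26.

Answer: 26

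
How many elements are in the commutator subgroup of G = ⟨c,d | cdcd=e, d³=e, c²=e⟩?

G' = [G, G] is generated by all commutators. The generator-pair commutators are: [c, d] = d.
The subgroup they normally generate is {e, d, d²}, of order 3.
Check: |G/G'| = 6/3 = 2 is the order of the abelianisation.

Answer: 3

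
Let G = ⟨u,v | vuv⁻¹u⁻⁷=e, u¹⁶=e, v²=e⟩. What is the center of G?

An element z ∈ Z(G) iff z commutes with every generator.
For example u⁸ is central: (u⁸)·u = u⁹ = u·(u⁸); (u⁸)·v = u⁸v = v·(u⁸).
Whereas u ∉ Z(G) since u·v = uv ≠ u⁷v = v·u.
Checking each of the 32 elements this way gives Z(G) = {e, u⁸}, of order 2.

Answer: {e, u⁸}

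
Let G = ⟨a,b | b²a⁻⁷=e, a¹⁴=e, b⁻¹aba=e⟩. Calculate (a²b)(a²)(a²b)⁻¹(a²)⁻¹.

[(a²b), (a²)] = (a²b)·(a²)·(a²b)⁻¹·(a²)⁻¹.
  (a²b) · (a²) = b
  b · (a²b⁻¹) = a¹²
  (a¹²) · (a¹²) = a¹⁰

Answer: a¹⁰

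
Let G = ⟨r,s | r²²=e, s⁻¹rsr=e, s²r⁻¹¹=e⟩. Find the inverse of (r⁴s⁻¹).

The order of (r⁴s⁻¹) is 4 (smallest k with (r⁴s⁻¹)ᵏ = e), so (r⁴s⁻¹)⁻¹ = (r⁴s⁻¹)³ = r⁴s.
Check: (r⁴s⁻¹) · (r⁴s) → (r⁴s⁻¹) · r⁴ = s⁻¹;   (s⁻¹) · s = e, giving e as required.

Answer: r⁴s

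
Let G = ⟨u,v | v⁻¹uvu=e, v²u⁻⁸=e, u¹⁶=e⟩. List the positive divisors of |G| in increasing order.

|G| = 32 = 2⁵. By Lagrange's theorem the order of any subgroup divides 32; the divisors of 32 are 1, 2, 4, 8, 16, 32.

Answer: 1, 2, 4, 8, 16, 32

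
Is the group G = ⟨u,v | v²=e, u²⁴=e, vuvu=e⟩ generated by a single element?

Every cyclic group is abelian. But u·v = uv while v·u = u²³v, so u·v ≠ v·u and G is not abelian. Hence G is not cyclic.

Answer: No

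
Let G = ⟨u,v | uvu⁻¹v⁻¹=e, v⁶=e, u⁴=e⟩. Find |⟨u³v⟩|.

|⟨u³v⟩| equals the order of u³v. Compute successive powers until reaching e:
  (u³v)¹ = u³v, (u³v)² = u²v², (u³v)³ = uv³, (u³v)⁴ = v⁴, (u³v)⁵ = u³v⁵, (u³v)⁶ = u², (u³v)⁷ = uv, (u³v)⁸ = v², (u³v)⁹ = u³v³, (u³v)¹⁰ = u²v⁴, (u³v)¹¹ = uv⁵, (u³v)¹² = e.
The smallest positive k with (u³v)ᵏ = e is 12, so |⟨u³v⟩| = 12.

Answer: 12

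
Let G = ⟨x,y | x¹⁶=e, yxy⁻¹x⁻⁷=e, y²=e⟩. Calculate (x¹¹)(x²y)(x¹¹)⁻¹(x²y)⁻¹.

[(x¹¹), (x²y)] = (x¹¹)·(x²y)·(x¹¹)⁻¹·(x²y)⁻¹.
  (x¹¹) · (x²y) = x¹³y
  (x¹³y) · (x⁵) = y
  y · (x²y) = x¹⁴

Answer: x¹⁴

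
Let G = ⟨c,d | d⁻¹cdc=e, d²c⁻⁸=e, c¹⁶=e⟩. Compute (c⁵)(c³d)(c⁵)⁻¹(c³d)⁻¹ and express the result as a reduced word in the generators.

[(c⁵), (c³d)] = (c⁵)·(c³d)·(c⁵)⁻¹·(c³d)⁻¹.
  (c⁵) · (c³d) = d⁻¹
  (d⁻¹) · (c¹¹) = c⁵d⁻¹
  (c⁵d⁻¹) · (c³d⁻¹) = c¹⁰

Answer: c¹⁰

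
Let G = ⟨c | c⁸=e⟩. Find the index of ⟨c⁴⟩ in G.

First find ord(c⁴) by computing successive powers:
  (c⁴)¹ = c⁴, (c⁴)² = e.
So |⟨c⁴⟩| = ord(c⁴) = 2. With |G| = 8, by Lagrange [G : ⟨c⁴⟩] = 8/2 = 4.

Answer: 4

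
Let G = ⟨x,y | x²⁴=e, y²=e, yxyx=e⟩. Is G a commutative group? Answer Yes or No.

x·y = xy but y·x = x²³y, so x·y ≠ y·x and G is not abelian.

Answer: No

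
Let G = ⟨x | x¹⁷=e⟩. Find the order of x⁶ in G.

Compute successive powers until reaching e:
  (x⁶)¹ = x⁶, (x⁶)² = x¹², (x⁶)³ = x, (x⁶)⁴ = x⁷, (x⁶)⁵ = x¹³, (x⁶)⁶ = x², (x⁶)⁷ = x⁸, (x⁶)⁸ = x¹⁴, (x⁶)⁹ = x³, (x⁶)¹⁰ = x⁹, (x⁶)¹¹ = x¹⁵, (x⁶)¹² = x⁴, (x⁶)¹³ = x¹⁰, (x⁶)¹⁴ = x¹⁶, (x⁶)¹⁵ = x⁵, (x⁶)¹⁶ = x¹¹, (x⁶)¹⁷ = e.
The smallest positive k with (x⁶)ᵏ = e is 17.

Answer: 17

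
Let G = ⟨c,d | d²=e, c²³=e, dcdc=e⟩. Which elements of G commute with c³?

⟨c³⟩ ⊆ C_G(c³) since powers of c³ commute with c³; so |C_G(c³)| ≥ |⟨c³⟩| = 23.
By orbit–stabilizer, |C_G(c³)| = |G| / |conj. class of c³| = 46 / 2 = 23.
The 23 elements commuting with c³ are {e, c, c², c³, c⁴, c⁵, c⁶, c⁷, c⁸, c⁹, c¹⁰, c¹¹, c¹², c¹³, c¹⁴, c¹⁵, c¹⁶, c¹⁷, c¹⁸, c¹⁹, c²⁰, c²¹, c²²}.

Answer: {e, c, c², c³, c⁴, c⁵, c⁶, c⁷, c⁸, c⁹, c¹⁰, c¹¹, c¹², c¹³, c¹⁴, c¹⁵, c¹⁶, c¹⁷, c¹⁸, c¹⁹, c²⁰, c²¹, c²²}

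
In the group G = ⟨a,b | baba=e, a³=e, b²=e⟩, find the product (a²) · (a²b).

Compute (a²) · (a²b) by multiplying left to right and reducing via the relations at each step:
  (a²) · a² = a
  a · b = ab

Answer: ab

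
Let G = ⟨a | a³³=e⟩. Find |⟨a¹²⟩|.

|⟨a¹²⟩| equals the order of a¹². Compute successive powers until reaching e:
  (a¹²)¹ = a¹², (a¹²)² = a²⁴, (a¹²)³ = a³, (a¹²)⁴ = a¹⁵, (a¹²)⁵ = a²⁷, (a¹²)⁶ = a⁶, (a¹²)⁷ = a¹⁸, (a¹²)⁸ = a³⁰, (a¹²)⁹ = a⁹, (a¹²)¹⁰ = a²¹, (a¹²)¹¹ = e.
The smallest positive k with (a¹²)ᵏ = e is 11, so |⟨a¹²⟩| = 11.

Answer: 11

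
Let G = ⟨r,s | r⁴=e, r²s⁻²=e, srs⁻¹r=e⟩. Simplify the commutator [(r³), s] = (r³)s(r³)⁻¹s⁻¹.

[(r³), s] = (r³)·s·(r³)⁻¹·s⁻¹.
  (r³) · s = rs⁻¹
  (rs⁻¹) · r = s⁻¹
  (s⁻¹) · (s⁻¹) = r²

Answer: r²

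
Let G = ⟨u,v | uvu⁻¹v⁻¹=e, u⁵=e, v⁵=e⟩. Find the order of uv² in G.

Compute successive powers until reaching e:
  (uv²)¹ = uv², (uv²)² = u²v⁴, (uv²)³ = u³v, (uv²)⁴ = u⁴v³, (uv²)⁵ = e.
The smallest positive k with (uv²)ᵏ = e is 5.

Answer: 5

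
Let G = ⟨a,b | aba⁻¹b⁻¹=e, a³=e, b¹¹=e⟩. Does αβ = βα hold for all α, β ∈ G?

Each pair of generators commutes: a·b = ab = b·a. Since the generators pairwise commute, every element of G commutes with every other, so G is abelian.

Answer: Yes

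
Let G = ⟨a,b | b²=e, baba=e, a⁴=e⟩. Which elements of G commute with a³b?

⟨a³b⟩ ⊆ C_G(a³b) since powers of a³b commute with a³b; so |C_G(a³b)| ≥ |⟨a³b⟩| = 2.
By orbit–stabilizer, |C_G(a³b)| = |G| / |conj. class of a³b| = 8 / 2 = 4.
The 4 elements commuting with a³b are {e, a², a³b, ab}.

Answer: {e, a², a³b, ab}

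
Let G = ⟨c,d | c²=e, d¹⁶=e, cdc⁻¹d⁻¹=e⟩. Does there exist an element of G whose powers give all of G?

|G| = 32, but the maximum element order in G is 16 < 32. No single element generates all of G, so G is not cyclic.

Answer: No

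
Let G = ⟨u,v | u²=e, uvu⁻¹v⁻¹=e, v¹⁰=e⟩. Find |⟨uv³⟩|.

|⟨uv³⟩| equals the order of uv³. Compute successive powers until reaching e:
  (uv³)¹ = uv³, (uv³)² = v⁶, (uv³)³ = uv⁹, (uv³)⁴ = v², (uv³)⁵ = uv⁵, (uv³)⁶ = v⁸, (uv³)⁷ = uv, (uv³)⁸ = v⁴, (uv³)⁹ = uv⁷, (uv³)¹⁰ = e.
The smallest positive k with (uv³)ᵏ = e is 10, so |⟨uv³⟩| = 10.

Answer: 10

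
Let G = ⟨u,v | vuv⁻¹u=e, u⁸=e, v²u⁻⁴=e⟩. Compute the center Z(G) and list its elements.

An element z ∈ Z(G) iff z commutes with every generator.
For example u⁴ is central: (u⁴)·u = u⁵ = u·(u⁴); (u⁴)·v = v⁻¹ = v·(u⁴).
Whereas u ∉ Z(G) since u·v = uv ≠ u³v⁻¹ = v·u.
Checking each of the 16 elements this way gives Z(G) = {e, u⁴}, of order 2.

Answer: {e, u⁴}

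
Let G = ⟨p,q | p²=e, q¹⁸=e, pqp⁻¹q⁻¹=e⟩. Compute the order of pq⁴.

Compute successive powers until reaching e:
  (pq⁴)¹ = pq⁴, (pq⁴)² = q⁸, (pq⁴)³ = pq¹², (pq⁴)⁴ = q¹⁶, (pq⁴)⁵ = pq², (pq⁴)⁶ = q⁶, (pq⁴)⁷ = pq¹⁰, (pq⁴)⁸ = q¹⁴, (pq⁴)⁹ = p, (pq⁴)¹⁰ = q⁴, (pq⁴)¹¹ = pq⁸, (pq⁴)¹² = q¹², (pq⁴)¹³ = pq¹⁶, (pq⁴)¹⁴ = q², (pq⁴)¹⁵ = pq⁶, (pq⁴)¹⁶ = q¹⁰, (pq⁴)¹⁷ = pq¹⁴, (pq⁴)¹⁸ = e.
The smallest positive k with (pq⁴)ᵏ = e is 18.

Answer: 18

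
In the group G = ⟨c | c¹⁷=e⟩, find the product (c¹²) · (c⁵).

Compute (c¹²) · (c⁵) by multiplying left to right and reducing via the relations at each step:
  (c¹²) · c⁵ = e

Answer: e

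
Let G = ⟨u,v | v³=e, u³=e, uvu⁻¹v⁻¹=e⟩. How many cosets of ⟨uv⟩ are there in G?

First find ord(uv) by computing successive powers:
  (uv)¹ = uv, (uv)² = u²v², (uv)³ = e.
So |⟨uv⟩| = ord(uv) = 3. With |G| = 9, by Lagrange [G : ⟨uv⟩] = 9/3 = 3.

Answer: 3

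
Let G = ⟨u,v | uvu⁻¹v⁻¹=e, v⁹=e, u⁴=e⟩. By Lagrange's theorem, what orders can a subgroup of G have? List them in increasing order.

|G| = 36 = 2² · 3². By Lagrange's theorem the order of any subgroup divides 36; the divisors of 36 are 1, 2, 3, 4, 6, 9, 12, 18, 36.

Answer: 1, 2, 3, 4, 6, 9, 12, 18, 36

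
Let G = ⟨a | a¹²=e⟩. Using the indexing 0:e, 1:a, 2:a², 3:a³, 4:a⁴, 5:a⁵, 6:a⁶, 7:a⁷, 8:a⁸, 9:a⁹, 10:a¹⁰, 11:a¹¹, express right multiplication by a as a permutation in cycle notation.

(0 1 2 3 4 5 6 7 8 9 10 11)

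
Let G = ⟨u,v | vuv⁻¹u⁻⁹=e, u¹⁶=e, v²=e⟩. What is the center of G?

An element z ∈ Z(G) iff z commutes with every generator.
For example u² is central: (u²)·u = u³ = u·(u²); (u²)·v = u²v = v·(u²).
Whereas u ∉ Z(G) since u·v = uv ≠ u⁹v = v·u.
Checking each of the 32 elements this way gives Z(G) = {e, u², u⁴, u⁶, u⁸, u¹⁰, u¹², u¹⁴}, of order 8.

Answer: {e, u², u⁴, u⁶, u⁸, u¹⁰, u¹², u¹⁴}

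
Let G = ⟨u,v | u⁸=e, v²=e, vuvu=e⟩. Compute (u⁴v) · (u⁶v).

Compute (u⁴v) · (u⁶v) by multiplying left to right and reducing via the relations at each step:
  (u⁴v) · u⁶ = u⁶v
  (u⁶v) · v = u⁶

Answer: u⁶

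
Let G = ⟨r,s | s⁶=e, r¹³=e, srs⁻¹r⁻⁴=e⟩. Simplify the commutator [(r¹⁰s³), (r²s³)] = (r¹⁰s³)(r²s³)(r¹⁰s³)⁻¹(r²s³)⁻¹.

[(r¹⁰s³), (r²s³)] = (r¹⁰s³)·(r²s³)·(r¹⁰s³)⁻¹·(r²s³)⁻¹.
  (r¹⁰s³) · (r²s³) = r⁸
  (r⁸) · (r¹⁰s³) = r⁵s³
  (r⁵s³) · (r²s³) = r³

Answer: r³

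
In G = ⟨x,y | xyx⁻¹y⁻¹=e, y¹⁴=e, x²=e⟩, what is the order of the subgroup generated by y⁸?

|⟨y⁸⟩| equals the order of y⁸. Compute successive powers until reaching e:
  (y⁸)¹ = y⁸, (y⁸)² = y², (y⁸)³ = y¹⁰, (y⁸)⁴ = y⁴, (y⁸)⁵ = y¹², (y⁸)⁶ = y⁶, (y⁸)⁷ = e.
The smallest positive k with (y⁸)ᵏ = e is 7, so |⟨y⁸⟩| = 7.

Answer: 7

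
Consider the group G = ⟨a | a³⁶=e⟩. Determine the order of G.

G is generated by a single element, so G is cyclic. The relator gives a³⁶ = e and no smaller power is forced to be e, so the 36 powers {a, e, a², a³, a⁴, a⁵, a⁶, a⁷, a⁸, a⁹, a²², a²³, a²¹, a²⁰, a²⁴, a²⁵, a²⁶, a²⁷, a²⁸, a²⁹, a³², a³³, a³¹, a³⁰, a³⁴, a³⁵, a¹², a¹³, a¹¹, a¹⁰, a¹⁴, a¹⁵, a¹⁶, a¹⁷, a¹⁸, a¹⁹} are distinct. Hence |G| = 36.

Answer: 36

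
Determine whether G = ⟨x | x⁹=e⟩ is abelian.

G has a single generator, so G is cyclic and hence abelian.

Answer: Yes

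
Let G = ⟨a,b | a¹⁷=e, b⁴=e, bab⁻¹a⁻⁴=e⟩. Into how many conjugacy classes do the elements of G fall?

The conjugacy classes (representative and size) are:
  [e] (size 1), [a⁴] (size 4), [a²] (size 4), [a⁵] (size 4), [a¹¹] (size 4), [a⁷b] (size 17), [a³b²] (size 17), [a⁹b³] (size 17).
Class equation: 1 + 4 + 4 + 4 + 4 + 17 + 17 + 17 = 68 = |G|. So G has 8 conjugacy classes.

Answer: 8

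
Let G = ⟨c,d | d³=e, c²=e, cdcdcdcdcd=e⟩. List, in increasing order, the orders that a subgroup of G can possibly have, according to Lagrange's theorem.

|G| = 60 = 2² · 3 · 5. By Lagrange's theorem the order of any subgroup divides 60; the divisors of 60 are 1, 2, 3, 4, 5, 6, 10, 12, 15, 20, 30, 60.

Answer: 1, 2, 3, 4, 5, 6, 10, 12, 15, 20, 30, 60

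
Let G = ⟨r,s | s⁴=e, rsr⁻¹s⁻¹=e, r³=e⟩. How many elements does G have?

Enumerate words in the generators, reducing via the relations: the distinct elements are
  {e, r, s, rs, r², s², s³, rs², rs³, r²s, r²s², r²s³}.
No further products give new elements, so |G| = 12.

Answer: 12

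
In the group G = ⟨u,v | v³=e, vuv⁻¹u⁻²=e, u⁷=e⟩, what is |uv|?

Compute successive powers until reaching e:
  (uv)¹ = uv, (uv)² = u³v², (uv)³ = e.
The smallest positive k with (uv)ᵏ = e is 3.

Answer: 3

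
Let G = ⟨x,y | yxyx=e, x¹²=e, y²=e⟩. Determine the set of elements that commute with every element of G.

An element z ∈ Z(G) iff z commutes with every generator.
For example x⁶ is central: (x⁶)·x = x⁷ = x·(x⁶); (x⁶)·y = x⁶y = y·(x⁶).
Whereas x ∉ Z(G) since x·y = xy ≠ x¹¹y = y·x.
Checking each of the 24 elements this way gives Z(G) = {e, x⁶}, of order 2.

Answer: {e, x⁶}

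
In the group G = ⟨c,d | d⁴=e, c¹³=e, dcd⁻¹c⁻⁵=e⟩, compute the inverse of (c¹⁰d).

The order of (c¹⁰d) is 4 (smallest k with (c¹⁰d)ᵏ = e), so (c¹⁰d)⁻¹ = (c¹⁰d)³ = c¹¹d³.
Check: (c¹⁰d) · (c¹¹d³) → (c¹⁰d) · c¹¹ = d;   d · d³ = e, giving e as required.

Answer: c¹¹d³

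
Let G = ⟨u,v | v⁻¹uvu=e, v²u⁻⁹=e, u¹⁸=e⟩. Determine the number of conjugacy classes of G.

The conjugacy classes (representative and size) are:
  [e] (size 1), [u¹⁷] (size 2), [u¹⁶] (size 2), [u³] (size 2), [u¹⁴] (size 2), [u¹³] (size 2), [u¹²] (size 2), [u¹¹] (size 2), [u¹⁰] (size 2), [u⁹] (size 1), [u⁸v] (size 9), [uv] (size 9).
Class equation: 1 + 2 + 2 + 2 + 2 + 2 + 2 + 2 + 2 + 1 + 9 + 9 = 36 = |G|. So G has 12 conjugacy classes.

Answer: 12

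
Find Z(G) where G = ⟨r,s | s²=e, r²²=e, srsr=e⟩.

An element z ∈ Z(G) iff z commutes with every generator.
For example r¹¹ is central: (r¹¹)·r = r¹² = r·(r¹¹); (r¹¹)·s = r¹¹s = s·(r¹¹).
Whereas r ∉ Z(G) since r·s = rs ≠ r²¹s = s·r.
Checking each of the 44 elements this way gives Z(G) = {e, r¹¹}, of order 2.

Answer: {e, r¹¹}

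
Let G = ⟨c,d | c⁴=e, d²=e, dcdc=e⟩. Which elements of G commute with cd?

⟨cd⟩ ⊆ C_G(cd) since powers of cd commute with cd; so |C_G(cd)| ≥ |⟨cd⟩| = 2.
By orbit–stabilizer, |C_G(cd)| = |G| / |conj. class of cd| = 8 / 2 = 4.
The 4 elements commuting with cd are {e, c², c³d, cd}.

Answer: {e, c², c³d, cd}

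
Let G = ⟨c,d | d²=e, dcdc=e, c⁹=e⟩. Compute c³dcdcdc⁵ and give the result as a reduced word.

Multiply left to right, reducing at each step:
  (c³) · d = c³d
  (c³d) · c = c²d
  (c²d) · d = c²
  (c²) · c = c³
  (c³) · d = c³d
  (c³d) · c⁵ = c⁷d

Answer: c⁷d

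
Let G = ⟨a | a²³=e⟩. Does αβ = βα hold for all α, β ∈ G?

G has a single generator, so G is cyclic and hence abelian.

Answer: Yes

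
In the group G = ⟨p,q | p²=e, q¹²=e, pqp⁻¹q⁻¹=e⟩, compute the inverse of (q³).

The order of (q³) is 4 (smallest k with (q³)ᵏ = e), so (q³)⁻¹ = (q³)³ = q⁹.
Check: (q³) · (q⁹) → (q³) · q⁹ = e, giving e as required.

Answer: q⁹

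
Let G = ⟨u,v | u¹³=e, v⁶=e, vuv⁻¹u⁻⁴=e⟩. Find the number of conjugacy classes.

The conjugacy classes (representative and size) are:
  [e] (size 1), [u⁴] (size 6), [u¹¹] (size 6), [u⁷v] (size 13), [u⁸v²] (size 13), [u¹²v³] (size 13), [u⁵v⁴] (size 13), [u¹¹v⁵] (size 13).
Class equation: 1 + 6 + 6 + 13 + 13 + 13 + 13 + 13 = 78 = |G|. So G has 8 conjugacy classes.

Answer: 8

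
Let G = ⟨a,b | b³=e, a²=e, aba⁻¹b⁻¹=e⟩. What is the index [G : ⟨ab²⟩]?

First find ord(ab²) by computing successive powers:
  (ab²)¹ = ab², (ab²)² = b, (ab²)³ = a, (ab²)⁴ = b², (ab²)⁵ = ab, (ab²)⁶ = e.
So |⟨ab²⟩| = ord(ab²) = 6. With |G| = 6, by Lagrange [G : ⟨ab²⟩] = 6/6 = 1.

Answer: 1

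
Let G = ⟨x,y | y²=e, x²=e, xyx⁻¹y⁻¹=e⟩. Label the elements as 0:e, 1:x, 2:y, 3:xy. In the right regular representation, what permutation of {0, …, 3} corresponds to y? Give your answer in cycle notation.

(0 2)(1 3)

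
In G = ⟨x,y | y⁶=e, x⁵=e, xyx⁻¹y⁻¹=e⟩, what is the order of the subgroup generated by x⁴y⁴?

|⟨x⁴y⁴⟩| equals the order of x⁴y⁴. Compute successive powers until reaching e:
  (x⁴y⁴)¹ = x⁴y⁴, (x⁴y⁴)² = x³y², (x⁴y⁴)³ = x², (x⁴y⁴)⁴ = xy⁴, (x⁴y⁴)⁵ = y², (x⁴y⁴)⁶ = x⁴, (x⁴y⁴)⁷ = x³y⁴, (x⁴y⁴)⁸ = x²y², (x⁴y⁴)⁹ = x, (x⁴y⁴)¹⁰ = y⁴, (x⁴y⁴)¹¹ = x⁴y², (x⁴y⁴)¹² = x³, (x⁴y⁴)¹³ = x²y⁴, (x⁴y⁴)¹⁴ = xy², (x⁴y⁴)¹⁵ = e.
The smallest positive k with (x⁴y⁴)ᵏ = e is 15, so |⟨x⁴y⁴⟩| = 15.

Answer: 15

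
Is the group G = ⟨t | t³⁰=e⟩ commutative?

G has a single generator, so G is cyclic and hence abelian.

Answer: Yes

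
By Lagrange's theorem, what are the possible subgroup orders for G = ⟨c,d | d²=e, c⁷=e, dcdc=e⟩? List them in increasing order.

|G| = 14 = 2 · 7. By Lagrange's theorem the order of any subgroup divides 14; the divisors of 14 are 1, 2, 7, 14.

Answer: 1, 2, 7, 14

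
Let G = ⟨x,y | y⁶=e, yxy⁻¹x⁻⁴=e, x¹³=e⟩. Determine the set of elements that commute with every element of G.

An element z ∈ Z(G) iff z commutes with every generator.
For example e is central: e·x = x = x·e; e·y = y = y·e.
Whereas x ∉ Z(G) since x·y = xy ≠ x⁴y = y·x.
Checking each of the 78 elements this way gives Z(G) = {e}, of order 1.

Answer: {e}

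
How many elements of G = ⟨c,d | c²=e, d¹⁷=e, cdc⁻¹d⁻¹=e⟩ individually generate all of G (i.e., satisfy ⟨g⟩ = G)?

G is cyclic of order 34. An element generates G iff its order is 34, and a cyclic group of order 34 has exactly φ(34) = 16 such elements.

Answer: 16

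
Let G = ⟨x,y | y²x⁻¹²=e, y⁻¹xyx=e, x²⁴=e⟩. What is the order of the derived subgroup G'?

G' = [G, G] is generated by all commutators. The generator-pair commutators are: [x, y] = x².
The subgroup they normally generate is {e, x², x⁴, x⁶, x⁸, x¹⁰, x¹², x¹⁴, x¹⁶, x¹⁸, x²⁰, x²²}, of order 12.
Check: |G/G'| = 48/12 = 4 is the order of the abelianisation.

Answer: 12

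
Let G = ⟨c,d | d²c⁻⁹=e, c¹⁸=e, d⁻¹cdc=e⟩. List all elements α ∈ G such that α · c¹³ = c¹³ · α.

⟨c¹³⟩ ⊆ C_G(c¹³) since powers of c¹³ commute with c¹³; so |C_G(c¹³)| ≥ |⟨c¹³⟩| = 18.
By orbit–stabilizer, |C_G(c¹³)| = |G| / |conj. class of c¹³| = 36 / 2 = 18.
The 18 elements commuting with c¹³ are {e, c, c², c³, c⁴, c⁵, c⁶, c⁷, c⁸, c⁹, c¹⁰, c¹¹, c¹², c¹³, c¹⁴, c¹⁵, c¹⁶, c¹⁷}.

Answer: {e, c, c², c³, c⁴, c⁵, c⁶, c⁷, c⁸, c⁹, c¹⁰, c¹¹, c¹², c¹³, c¹⁴, c¹⁵, c¹⁶, c¹⁷}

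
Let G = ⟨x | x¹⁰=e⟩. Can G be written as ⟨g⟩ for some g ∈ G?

|G| = 10. The element x has order 10 (its powers give 10 distinct elements), so ⟨x⟩ = G and G is cyclic.

Answer: Yes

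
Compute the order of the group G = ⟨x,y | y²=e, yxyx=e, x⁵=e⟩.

Enumerate words in the generators, reducing via the relations: the distinct elements are
  {e, x, y, xy, x², x³, x⁴, x²y, x³y, x⁴y}.
No further products give new elements, so |G| = 10.

Answer: 10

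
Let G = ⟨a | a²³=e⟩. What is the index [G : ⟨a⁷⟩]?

First find ord(a⁷) by computing successive powers:
  (a⁷)¹ = a⁷, (a⁷)² = a¹⁴, (a⁷)³ = a²¹, (a⁷)⁴ = a⁵, (a⁷)⁵ = a¹², (a⁷)⁶ = a¹⁹, (a⁷)⁷ = a³, (a⁷)⁸ = a¹⁰, (a⁷)⁹ = a¹⁷, (a⁷)¹⁰ = a, (a⁷)¹¹ = a⁸, (a⁷)¹² = a¹⁵, (a⁷)¹³ = a²², (a⁷)¹⁴ = a⁶, (a⁷)¹⁵ = a¹³, (a⁷)¹⁶ = a²⁰, (a⁷)¹⁷ = a⁴, (a⁷)¹⁸ = a¹¹, (a⁷)¹⁹ = a¹⁸, (a⁷)²⁰ = a², (a⁷)²¹ = a⁹, (a⁷)²² = a¹⁶, (a⁷)²³ = e.
So |⟨a⁷⟩| = ord(a⁷) = 23. With |G| = 23, by Lagrange [G : ⟨a⁷⟩] = 23/23 = 1.

Answer: 1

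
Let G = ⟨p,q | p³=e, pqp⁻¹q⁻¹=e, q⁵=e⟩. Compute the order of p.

Compute successive powers until reaching e:
  p¹ = p, p² = p², p³ = e.
The smallest positive k with pᵏ = e is 3.

Answer: 3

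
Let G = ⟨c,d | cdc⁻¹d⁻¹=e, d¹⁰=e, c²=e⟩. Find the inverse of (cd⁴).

The order of (cd⁴) is 10 (smallest k with (cd⁴)ᵏ = e), so (cd⁴)⁻¹ = (cd⁴)⁹ = cd⁶.
Check: (cd⁴) · (cd⁶) → (cd⁴) · c = d⁴;   (d⁴) · d⁶ = e, giving e as required.

Answer: cd⁶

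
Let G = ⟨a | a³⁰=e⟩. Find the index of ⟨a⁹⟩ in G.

First find ord(a⁹) by computing successive powers:
  (a⁹)¹ = a⁹, (a⁹)² = a¹⁸, (a⁹)³ = a²⁷, (a⁹)⁴ = a⁶, (a⁹)⁵ = a¹⁵, (a⁹)⁶ = a²⁴, (a⁹)⁷ = a³, (a⁹)⁸ = a¹², (a⁹)⁹ = a²¹, (a⁹)¹⁰ = e.
So |⟨a⁹⟩| = ord(a⁹) = 10. With |G| = 30, by Lagrange [G : ⟨a⁹⟩] = 30/10 = 3.

Answer: 3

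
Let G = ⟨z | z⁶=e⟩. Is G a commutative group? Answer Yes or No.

G has a single generator, so G is cyclic and hence abelian.

Answer: Yes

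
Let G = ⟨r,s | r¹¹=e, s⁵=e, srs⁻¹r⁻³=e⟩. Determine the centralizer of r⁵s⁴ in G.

⟨r⁵s⁴⟩ ⊆ C_G(r⁵s⁴) since powers of r⁵s⁴ commute with r⁵s⁴; so |C_G(r⁵s⁴)| ≥ |⟨r⁵s⁴⟩| = 5.
By orbit–stabilizer, |C_G(r⁵s⁴)| = |G| / |conj. class of r⁵s⁴| = 55 / 11 = 5.
The 5 elements commuting with r⁵s⁴ are {e, r³s³, r⁷s, r⁵s⁴, r⁶s²}.

Answer: {e, r³s³, r⁷s, r⁵s⁴, r⁶s²}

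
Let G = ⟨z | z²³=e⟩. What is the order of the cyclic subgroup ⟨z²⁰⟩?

|⟨z²⁰⟩| equals the order of z²⁰. Compute successive powers until reaching e:
  (z²⁰)¹ = z²⁰, (z²⁰)² = z¹⁷, (z²⁰)³ = z¹⁴, (z²⁰)⁴ = z¹¹, (z²⁰)⁵ = z⁸, (z²⁰)⁶ = z⁵, (z²⁰)⁷ = z², (z²⁰)⁸ = z²², (z²⁰)⁹ = z¹⁹, (z²⁰)¹⁰ = z¹⁶, (z²⁰)¹¹ = z¹³, (z²⁰)¹² = z¹⁰, (z²⁰)¹³ = z⁷, (z²⁰)¹⁴ = z⁴, (z²⁰)¹⁵ = z, (z²⁰)¹⁶ = z²¹, (z²⁰)¹⁷ = z¹⁸, (z²⁰)¹⁸ = z¹⁵, (z²⁰)¹⁹ = z¹², (z²⁰)²⁰ = z⁹, (z²⁰)²¹ = z⁶, (z²⁰)²² = z³, (z²⁰)²³ = e.
The smallest positive k with (z²⁰)ᵏ = e is 23, so |⟨z²⁰⟩| = 23.

Answer: 23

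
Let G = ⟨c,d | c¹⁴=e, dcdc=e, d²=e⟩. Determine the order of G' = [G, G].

G' = [G, G] is generated by all commutators. The generator-pair commutators are: [c, d] = c².
The subgroup they normally generate is {e, c², c⁴, c⁶, c⁸, c¹⁰, c¹²}, of order 7.
Check: |G/G'| = 28/7 = 4 is the order of the abelianisation.

Answer: 7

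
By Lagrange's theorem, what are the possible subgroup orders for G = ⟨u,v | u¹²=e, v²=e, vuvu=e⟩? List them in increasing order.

|G| = 24 = 2³ · 3. By Lagrange's theorem the order of any subgroup divides 24; the divisors of 24 are 1, 2, 3, 4, 6, 8, 12, 24.

Answer: 1, 2, 3, 4, 6, 8, 12, 24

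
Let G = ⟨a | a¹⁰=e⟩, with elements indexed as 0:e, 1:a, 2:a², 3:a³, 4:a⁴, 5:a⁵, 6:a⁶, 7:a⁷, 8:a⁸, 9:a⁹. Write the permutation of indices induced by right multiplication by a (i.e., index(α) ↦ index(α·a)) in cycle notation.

(0 1 2 3 4 5 6 7 8 9)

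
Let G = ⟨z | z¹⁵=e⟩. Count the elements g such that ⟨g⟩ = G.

G is cyclic of order 15. An element generates G iff its order is 15, and a cyclic group of order 15 has exactly φ(15) = 8 such elements.

Answer: 8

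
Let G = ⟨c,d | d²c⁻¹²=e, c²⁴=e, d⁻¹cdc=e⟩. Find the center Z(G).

An element z ∈ Z(G) iff z commutes with every generator.
For example c¹² is central: (c¹²)·c = c¹³ = c·(c¹²); (c¹²)·d = d⁻¹ = d·(c¹²).
Whereas c ∉ Z(G) since c·d = cd ≠ c¹¹d⁻¹ = d·c.
Checking each of the 48 elements this way gives Z(G) = {e, c¹²}, of order 2.

Answer: {e, c¹²}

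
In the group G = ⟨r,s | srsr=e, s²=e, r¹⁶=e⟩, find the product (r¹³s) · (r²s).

Compute (r¹³s) · (r²s) by multiplying left to right and reducing via the relations at each step:
  (r¹³s) · r² = r¹¹s
  (r¹¹s) · s = r¹¹

Answer: r¹¹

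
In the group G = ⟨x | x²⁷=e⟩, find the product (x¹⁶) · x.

Compute (x¹⁶) · x by multiplying left to right and reducing via the relations at each step:
  (x¹⁶) · x = x¹⁷

Answer: x¹⁷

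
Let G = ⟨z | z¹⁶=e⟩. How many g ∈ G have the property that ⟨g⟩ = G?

G is cyclic of order 16. An element generates G iff its order is 16, and a cyclic group of order 16 has exactly φ(16) = 8 such elements.

Answer: 8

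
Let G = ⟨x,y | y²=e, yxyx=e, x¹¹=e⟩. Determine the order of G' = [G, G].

G' = [G, G] is generated by all commutators. The generator-pair commutators are: [x, y] = x².
The subgroup they normally generate is {e, x, x², x³, x⁴, x⁵, x⁶, x⁷, x⁸, x⁹, x¹⁰}, of order 11.
Check: |G/G'| = 22/11 = 2 is the order of the abelianisation.

Answer: 11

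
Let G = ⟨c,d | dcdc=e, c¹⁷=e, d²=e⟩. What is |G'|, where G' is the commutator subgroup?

G' = [G, G] is generated by all commutators. The generator-pair commutators are: [c, d] = c².
The subgroup they normally generate is {e, c, c², c³, c⁴, c⁵, c⁶, c⁷, c⁸, c⁹, c¹⁰, c¹¹, c¹², c¹³, c¹⁴, c¹⁵, c¹⁶}, of order 17.
Check: |G/G'| = 34/17 = 2 is the order of the abelianisation.

Answer: 17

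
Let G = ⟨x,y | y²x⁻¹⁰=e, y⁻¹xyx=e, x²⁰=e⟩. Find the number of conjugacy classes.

The conjugacy classes (representative and size) are:
  [e] (size 1), [x] (size 2), [x²] (size 2), [x³] (size 2), [x⁴] (size 2), [x⁵] (size 2), [x¹⁴] (size 2), [x⁷] (size 2), [x⁸] (size 2), [x¹¹] (size 2), [x¹⁰] (size 1), [x²y⁻¹] (size 10), [x⁹y] (size 10).
Class equation: 1 + 2 + 2 + 2 + 2 + 2 + 2 + 2 + 2 + 2 + 1 + 10 + 10 = 40 = |G|. So G has 13 conjugacy classes.

Answer: 13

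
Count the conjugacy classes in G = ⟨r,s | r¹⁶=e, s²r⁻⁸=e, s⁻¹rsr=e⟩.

The conjugacy classes (representative and size) are:
  [e] (size 1), [r] (size 2), [r¹⁴] (size 2), [r³] (size 2), [r¹²] (size 2), [r⁵] (size 2), [r¹⁰] (size 2), [r⁷] (size 2), [r⁸] (size 1), [r⁶s] (size 8), [r³s⁻¹] (size 8).
Class equation: 1 + 2 + 2 + 2 + 2 + 2 + 2 + 2 + 1 + 8 + 8 = 32 = |G|. So G has 11 conjugacy classes.

Answer: 11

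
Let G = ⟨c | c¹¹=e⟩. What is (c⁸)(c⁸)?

Compute (c⁸) · (c⁸) by multiplying left to right and reducing via the relations at each step:
  (c⁸) · c⁸ = c⁵

Answer: c⁵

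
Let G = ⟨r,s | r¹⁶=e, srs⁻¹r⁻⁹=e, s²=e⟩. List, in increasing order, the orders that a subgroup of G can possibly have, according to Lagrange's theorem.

|G| = 32 = 2⁵. By Lagrange's theorem the order of any subgroup divides 32; the divisors of 32 are 1, 2, 4, 8, 16, 32.

Answer: 1, 2, 4, 8, 16, 32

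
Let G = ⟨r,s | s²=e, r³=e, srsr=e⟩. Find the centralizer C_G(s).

⟨s⟩ ⊆ C_G(s) since powers of s commute with s; so |C_G(s)| ≥ |⟨s⟩| = 2.
By orbit–stabilizer, |C_G(s)| = |G| / |conj. class of s| = 6 / 3 = 2.
The 2 elements commuting with s are {e, s}.

Answer: {e, s}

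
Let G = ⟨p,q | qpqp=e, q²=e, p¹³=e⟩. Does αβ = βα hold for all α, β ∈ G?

p·q = pq but q·p = p¹²q, so p·q ≠ q·p and G is not abelian.

Answer: No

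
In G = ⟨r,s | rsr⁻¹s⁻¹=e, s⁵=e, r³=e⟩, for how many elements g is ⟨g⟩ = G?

G is cyclic of order 15. An element generates G iff its order is 15, and a cyclic group of order 15 has exactly φ(15) = 8 such elements.

Answer: 8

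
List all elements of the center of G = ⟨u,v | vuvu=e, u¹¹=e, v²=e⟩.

An element z ∈ Z(G) iff z commutes with every generator.
For example e is central: e·u = u = u·e; e·v = v = v·e.
Whereas u ∉ Z(G) since u·v = uv ≠ u¹⁰v = v·u.
Checking each of the 22 elements this way gives Z(G) = {e}, of order 1.

Answer: {e}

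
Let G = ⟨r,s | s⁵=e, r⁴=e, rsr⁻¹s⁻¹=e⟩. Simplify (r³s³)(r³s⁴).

Compute (r³s³) · (r³s⁴) by multiplying left to right and reducing via the relations at each step:
  (r³s³) · r³ = r²s³
  (r²s³) · s⁴ = r²s²

Answer: r²s²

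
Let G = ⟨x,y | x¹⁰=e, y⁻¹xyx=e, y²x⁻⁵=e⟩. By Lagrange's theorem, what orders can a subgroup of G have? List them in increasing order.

|G| = 20 = 2² · 5. By Lagrange's theorem the order of any subgroup divides 20; the divisors of 20 are 1, 2, 4, 5, 10, 20.

Answer: 1, 2, 4, 5, 10, 20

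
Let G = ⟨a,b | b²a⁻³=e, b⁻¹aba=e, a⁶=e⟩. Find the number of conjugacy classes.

The conjugacy classes (representative and size) are:
  [e] (size 1), [a] (size 2), [a²] (size 2), [a³] (size 1), [ab⁻¹] (size 3), [a²b⁻¹] (size 3).
Class equation: 1 + 2 + 2 + 1 + 3 + 3 = 12 = |G|. So G has 6 conjugacy classes.

Answer: 6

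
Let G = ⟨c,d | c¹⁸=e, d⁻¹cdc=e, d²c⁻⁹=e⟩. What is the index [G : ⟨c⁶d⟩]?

First find ord(c⁶d) by computing successive powers:
  (c⁶d)¹ = c⁶d, (c⁶d)² = c⁹, (c⁶d)³ = c⁶d⁻¹, (c⁶d)⁴ = e.
So |⟨c⁶d⟩| = ord(c⁶d) = 4. With |G| = 36, by Lagrange [G : ⟨c⁶d⟩] = 36/4 = 9.

Answer: 9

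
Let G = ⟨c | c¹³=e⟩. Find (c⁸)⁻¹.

The order of (c⁸) is 13 (smallest k with (c⁸)ᵏ = e), so (c⁸)⁻¹ = (c⁸)¹² = c⁵.
Check: (c⁸) · (c⁵) → (c⁸) · c⁵ = e, giving e as required.

Answer: c⁵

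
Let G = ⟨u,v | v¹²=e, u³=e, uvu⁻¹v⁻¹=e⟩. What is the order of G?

Enumerate words in the generators, reducing via the relations: the distinct elements are
  {e, u, v, uv, u², v², v³, v⁴, v⁵, v⁶, v⁷, v⁸, v⁹, uv², uv³, uv⁴, uv⁵, uv⁶, uv⁷, uv⁸, uv⁹, u²v, v¹¹, v¹⁰, uv¹¹, uv¹⁰, u²v², u²v³, u²v⁴, u²v⁵, u²v⁶, u²v⁷, u²v⁸, u²v⁹, u²v¹¹, u²v¹⁰}.
No further products give new elements, so |G| = 36.

Answer: 36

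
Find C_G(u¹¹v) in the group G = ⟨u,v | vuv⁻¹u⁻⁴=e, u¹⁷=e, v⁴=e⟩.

⟨u¹¹v⟩ ⊆ C_G(u¹¹v) since powers of u¹¹v commute with u¹¹v; so |C_G(u¹¹v)| ≥ |⟨u¹¹v⟩| = 4.
By orbit–stabilizer, |C_G(u¹¹v)| = |G| / |conj. class of u¹¹v| = 68 / 17 = 4.
The 4 elements commuting with u¹¹v are {e, u⁴v², u¹¹v, u¹⁰v³}.

Answer: {e, u⁴v², u¹¹v, u¹⁰v³}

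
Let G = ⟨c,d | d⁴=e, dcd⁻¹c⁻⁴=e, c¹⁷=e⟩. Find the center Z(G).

An element z ∈ Z(G) iff z commutes with every generator.
For example e is central: e·c = c = c·e; e·d = d = d·e.
Whereas c ∉ Z(G) since c·d = cd ≠ c⁴d = d·c.
Checking each of the 68 elements this way gives Z(G) = {e}, of order 1.

Answer: {e}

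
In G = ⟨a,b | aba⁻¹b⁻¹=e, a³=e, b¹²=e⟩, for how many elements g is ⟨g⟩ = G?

⟨g⟩ = G would require ord(g) = |G| = 36, but the maximum element order in G is 12 < 36. So G is not cyclic and no single element generates it: the count is 0.

Answer: 0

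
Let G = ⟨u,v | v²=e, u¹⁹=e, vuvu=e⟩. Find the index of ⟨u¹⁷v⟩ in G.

First find ord(u¹⁷v) by computing successive powers:
  (u¹⁷v)¹ = u¹⁷v, (u¹⁷v)² = e.
So |⟨u¹⁷v⟩| = ord(u¹⁷v) = 2. With |G| = 38, by Lagrange [G : ⟨u¹⁷v⟩] = 38/2 = 19.

Answer: 19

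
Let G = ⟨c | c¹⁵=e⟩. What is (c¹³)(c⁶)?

Compute (c¹³) · (c⁶) by multiplying left to right and reducing via the relations at each step:
  (c¹³) · c⁶ = c⁴

Answer: c⁴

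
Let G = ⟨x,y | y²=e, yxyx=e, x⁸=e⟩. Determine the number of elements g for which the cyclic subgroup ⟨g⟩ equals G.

⟨g⟩ = G would require ord(g) = |G| = 16, but the maximum element order in G is 8 < 16. So G is not cyclic and no single element generates it: the count is 0.

Answer: 0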